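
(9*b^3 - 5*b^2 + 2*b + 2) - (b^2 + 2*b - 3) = 9*b^3 - 6*b^2 + 5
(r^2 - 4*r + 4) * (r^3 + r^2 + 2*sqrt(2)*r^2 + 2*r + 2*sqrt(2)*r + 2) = r^5 - 3*r^4 + 2*sqrt(2)*r^4 - 6*sqrt(2)*r^3 + 2*r^3 - 2*r^2 + 8*sqrt(2)*r + 8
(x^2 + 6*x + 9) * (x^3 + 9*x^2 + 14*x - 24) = x^5 + 15*x^4 + 77*x^3 + 141*x^2 - 18*x - 216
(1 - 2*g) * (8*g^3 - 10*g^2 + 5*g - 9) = -16*g^4 + 28*g^3 - 20*g^2 + 23*g - 9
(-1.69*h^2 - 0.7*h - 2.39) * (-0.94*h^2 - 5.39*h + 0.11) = 1.5886*h^4 + 9.7671*h^3 + 5.8337*h^2 + 12.8051*h - 0.2629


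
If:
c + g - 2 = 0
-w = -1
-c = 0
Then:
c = 0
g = 2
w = 1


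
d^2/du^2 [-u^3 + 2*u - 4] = -6*u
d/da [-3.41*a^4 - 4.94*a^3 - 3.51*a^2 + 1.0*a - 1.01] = -13.64*a^3 - 14.82*a^2 - 7.02*a + 1.0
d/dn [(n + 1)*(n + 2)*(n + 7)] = 3*n^2 + 20*n + 23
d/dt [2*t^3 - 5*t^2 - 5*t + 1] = 6*t^2 - 10*t - 5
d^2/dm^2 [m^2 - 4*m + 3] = 2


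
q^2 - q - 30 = (q - 6)*(q + 5)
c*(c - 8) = c^2 - 8*c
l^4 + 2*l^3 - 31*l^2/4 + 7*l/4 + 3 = (l - 3/2)*(l - 1)*(l + 1/2)*(l + 4)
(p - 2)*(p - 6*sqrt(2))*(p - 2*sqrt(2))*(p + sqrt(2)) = p^4 - 7*sqrt(2)*p^3 - 2*p^3 + 8*p^2 + 14*sqrt(2)*p^2 - 16*p + 24*sqrt(2)*p - 48*sqrt(2)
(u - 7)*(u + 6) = u^2 - u - 42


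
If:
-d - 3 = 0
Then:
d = -3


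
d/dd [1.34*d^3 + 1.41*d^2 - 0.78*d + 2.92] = 4.02*d^2 + 2.82*d - 0.78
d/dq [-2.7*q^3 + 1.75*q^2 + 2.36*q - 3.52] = -8.1*q^2 + 3.5*q + 2.36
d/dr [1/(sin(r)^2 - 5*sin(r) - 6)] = (5 - 2*sin(r))*cos(r)/((sin(r) - 6)^2*(sin(r) + 1)^2)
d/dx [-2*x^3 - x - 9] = -6*x^2 - 1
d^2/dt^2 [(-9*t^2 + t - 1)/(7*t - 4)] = -330/(343*t^3 - 588*t^2 + 336*t - 64)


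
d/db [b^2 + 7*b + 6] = 2*b + 7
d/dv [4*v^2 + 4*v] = 8*v + 4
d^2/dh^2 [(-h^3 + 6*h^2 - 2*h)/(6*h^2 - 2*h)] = -1/(27*h^3 - 27*h^2 + 9*h - 1)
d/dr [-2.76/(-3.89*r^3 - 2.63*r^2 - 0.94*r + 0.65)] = (-32.2092*r^2 - 14.5176*r - 2.5944)/(3.89*r^3 + 2.63*r^2 + 0.94*r - 0.65)^2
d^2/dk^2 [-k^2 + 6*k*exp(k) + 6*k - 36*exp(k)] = 6*k*exp(k) - 24*exp(k) - 2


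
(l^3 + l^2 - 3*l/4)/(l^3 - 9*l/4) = (2*l - 1)/(2*l - 3)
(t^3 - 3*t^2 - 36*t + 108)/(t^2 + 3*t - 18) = t - 6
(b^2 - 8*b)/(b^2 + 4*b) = (b - 8)/(b + 4)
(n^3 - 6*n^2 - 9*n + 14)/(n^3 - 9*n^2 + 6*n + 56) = (n - 1)/(n - 4)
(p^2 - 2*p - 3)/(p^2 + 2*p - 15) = (p + 1)/(p + 5)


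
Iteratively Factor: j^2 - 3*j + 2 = (j - 2)*(j - 1)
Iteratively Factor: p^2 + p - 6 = (p - 2)*(p + 3)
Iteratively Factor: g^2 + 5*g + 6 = (g + 2)*(g + 3)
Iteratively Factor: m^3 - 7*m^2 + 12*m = (m - 3)*(m^2 - 4*m) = m*(m - 3)*(m - 4)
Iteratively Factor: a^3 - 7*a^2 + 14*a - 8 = (a - 4)*(a^2 - 3*a + 2) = (a - 4)*(a - 1)*(a - 2)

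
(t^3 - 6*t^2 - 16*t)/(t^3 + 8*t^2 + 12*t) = (t - 8)/(t + 6)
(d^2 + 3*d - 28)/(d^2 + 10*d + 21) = (d - 4)/(d + 3)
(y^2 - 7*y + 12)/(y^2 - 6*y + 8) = (y - 3)/(y - 2)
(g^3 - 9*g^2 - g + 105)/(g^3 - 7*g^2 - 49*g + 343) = (g^2 - 2*g - 15)/(g^2 - 49)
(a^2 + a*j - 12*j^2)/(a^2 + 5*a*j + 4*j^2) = (a - 3*j)/(a + j)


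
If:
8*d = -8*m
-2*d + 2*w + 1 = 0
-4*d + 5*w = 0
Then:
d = 5/2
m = -5/2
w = 2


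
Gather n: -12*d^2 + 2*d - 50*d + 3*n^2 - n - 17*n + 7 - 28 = -12*d^2 - 48*d + 3*n^2 - 18*n - 21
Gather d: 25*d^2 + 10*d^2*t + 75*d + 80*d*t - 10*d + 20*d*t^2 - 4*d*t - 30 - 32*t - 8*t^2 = d^2*(10*t + 25) + d*(20*t^2 + 76*t + 65) - 8*t^2 - 32*t - 30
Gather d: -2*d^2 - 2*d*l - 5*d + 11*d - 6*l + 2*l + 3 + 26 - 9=-2*d^2 + d*(6 - 2*l) - 4*l + 20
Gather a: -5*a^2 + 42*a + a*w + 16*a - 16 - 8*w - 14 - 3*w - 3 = -5*a^2 + a*(w + 58) - 11*w - 33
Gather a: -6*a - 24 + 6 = -6*a - 18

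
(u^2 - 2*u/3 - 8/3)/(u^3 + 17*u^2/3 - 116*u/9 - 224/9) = 3*(u - 2)/(3*u^2 + 13*u - 56)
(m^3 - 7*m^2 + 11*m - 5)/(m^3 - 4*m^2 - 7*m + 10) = (m - 1)/(m + 2)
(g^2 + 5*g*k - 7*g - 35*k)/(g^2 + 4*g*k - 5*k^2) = (g - 7)/(g - k)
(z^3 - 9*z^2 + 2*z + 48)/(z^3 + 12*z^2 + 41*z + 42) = (z^2 - 11*z + 24)/(z^2 + 10*z + 21)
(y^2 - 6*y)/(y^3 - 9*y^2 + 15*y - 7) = y*(y - 6)/(y^3 - 9*y^2 + 15*y - 7)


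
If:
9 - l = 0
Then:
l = 9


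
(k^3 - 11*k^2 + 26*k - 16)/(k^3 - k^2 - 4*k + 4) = (k - 8)/(k + 2)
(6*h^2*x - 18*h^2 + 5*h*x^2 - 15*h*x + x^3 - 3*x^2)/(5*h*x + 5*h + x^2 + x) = (6*h^2*x - 18*h^2 + 5*h*x^2 - 15*h*x + x^3 - 3*x^2)/(5*h*x + 5*h + x^2 + x)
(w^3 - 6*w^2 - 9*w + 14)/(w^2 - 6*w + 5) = (w^2 - 5*w - 14)/(w - 5)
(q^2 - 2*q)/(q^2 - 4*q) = (q - 2)/(q - 4)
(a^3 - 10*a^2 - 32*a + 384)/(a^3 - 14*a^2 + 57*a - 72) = (a^2 - 2*a - 48)/(a^2 - 6*a + 9)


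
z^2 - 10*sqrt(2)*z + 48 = (z - 6*sqrt(2))*(z - 4*sqrt(2))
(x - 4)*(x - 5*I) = x^2 - 4*x - 5*I*x + 20*I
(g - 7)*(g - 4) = g^2 - 11*g + 28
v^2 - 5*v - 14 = (v - 7)*(v + 2)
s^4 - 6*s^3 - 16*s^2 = s^2*(s - 8)*(s + 2)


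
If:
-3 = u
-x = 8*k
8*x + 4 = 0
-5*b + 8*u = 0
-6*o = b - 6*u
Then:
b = -24/5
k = 1/16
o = -11/5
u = -3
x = -1/2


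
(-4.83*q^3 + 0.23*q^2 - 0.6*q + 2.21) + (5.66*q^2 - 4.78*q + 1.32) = -4.83*q^3 + 5.89*q^2 - 5.38*q + 3.53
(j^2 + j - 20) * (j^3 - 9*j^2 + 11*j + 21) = j^5 - 8*j^4 - 18*j^3 + 212*j^2 - 199*j - 420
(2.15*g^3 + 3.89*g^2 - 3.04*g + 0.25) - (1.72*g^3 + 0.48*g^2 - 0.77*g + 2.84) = 0.43*g^3 + 3.41*g^2 - 2.27*g - 2.59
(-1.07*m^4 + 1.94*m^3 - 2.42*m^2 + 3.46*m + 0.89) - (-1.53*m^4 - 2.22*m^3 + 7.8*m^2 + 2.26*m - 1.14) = 0.46*m^4 + 4.16*m^3 - 10.22*m^2 + 1.2*m + 2.03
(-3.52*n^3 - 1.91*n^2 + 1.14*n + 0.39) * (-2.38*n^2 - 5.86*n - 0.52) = 8.3776*n^5 + 25.173*n^4 + 10.3098*n^3 - 6.6154*n^2 - 2.8782*n - 0.2028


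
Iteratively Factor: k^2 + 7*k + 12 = (k + 3)*(k + 4)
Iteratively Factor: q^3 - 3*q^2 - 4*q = (q + 1)*(q^2 - 4*q) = q*(q + 1)*(q - 4)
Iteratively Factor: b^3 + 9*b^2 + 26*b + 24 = (b + 3)*(b^2 + 6*b + 8) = (b + 2)*(b + 3)*(b + 4)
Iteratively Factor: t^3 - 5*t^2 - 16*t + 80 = (t - 4)*(t^2 - t - 20) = (t - 5)*(t - 4)*(t + 4)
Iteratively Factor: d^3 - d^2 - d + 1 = (d - 1)*(d^2 - 1) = (d - 1)*(d + 1)*(d - 1)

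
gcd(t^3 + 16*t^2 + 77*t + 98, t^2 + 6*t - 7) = t + 7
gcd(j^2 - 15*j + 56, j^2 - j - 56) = j - 8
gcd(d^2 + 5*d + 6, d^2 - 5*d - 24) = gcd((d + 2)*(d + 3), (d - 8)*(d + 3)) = d + 3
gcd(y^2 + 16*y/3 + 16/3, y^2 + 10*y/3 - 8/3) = y + 4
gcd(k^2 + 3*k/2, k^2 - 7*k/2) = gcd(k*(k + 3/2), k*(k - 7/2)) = k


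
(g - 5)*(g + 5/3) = g^2 - 10*g/3 - 25/3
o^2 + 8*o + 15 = (o + 3)*(o + 5)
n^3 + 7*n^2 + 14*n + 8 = (n + 1)*(n + 2)*(n + 4)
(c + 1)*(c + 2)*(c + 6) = c^3 + 9*c^2 + 20*c + 12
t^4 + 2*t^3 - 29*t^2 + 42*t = t*(t - 3)*(t - 2)*(t + 7)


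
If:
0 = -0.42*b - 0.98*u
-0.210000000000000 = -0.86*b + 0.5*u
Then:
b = 0.20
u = -0.08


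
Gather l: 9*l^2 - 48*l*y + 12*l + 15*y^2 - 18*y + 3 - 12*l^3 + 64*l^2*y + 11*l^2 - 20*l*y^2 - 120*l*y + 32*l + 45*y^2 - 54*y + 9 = -12*l^3 + l^2*(64*y + 20) + l*(-20*y^2 - 168*y + 44) + 60*y^2 - 72*y + 12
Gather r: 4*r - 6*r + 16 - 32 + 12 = -2*r - 4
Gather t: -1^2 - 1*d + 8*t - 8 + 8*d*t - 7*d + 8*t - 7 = -8*d + t*(8*d + 16) - 16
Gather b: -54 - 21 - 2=-77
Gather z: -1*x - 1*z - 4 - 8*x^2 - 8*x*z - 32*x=-8*x^2 - 33*x + z*(-8*x - 1) - 4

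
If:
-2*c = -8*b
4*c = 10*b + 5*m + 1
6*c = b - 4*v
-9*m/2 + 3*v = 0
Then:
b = 6/151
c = 24/151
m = -23/151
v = -69/302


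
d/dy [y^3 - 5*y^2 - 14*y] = 3*y^2 - 10*y - 14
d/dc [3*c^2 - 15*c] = 6*c - 15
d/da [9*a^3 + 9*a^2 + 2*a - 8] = 27*a^2 + 18*a + 2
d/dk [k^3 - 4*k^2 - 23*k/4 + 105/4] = 3*k^2 - 8*k - 23/4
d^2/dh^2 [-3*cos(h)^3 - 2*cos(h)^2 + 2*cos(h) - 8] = cos(h)/4 + 4*cos(2*h) + 27*cos(3*h)/4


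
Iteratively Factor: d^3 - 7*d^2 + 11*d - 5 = (d - 1)*(d^2 - 6*d + 5) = (d - 1)^2*(d - 5)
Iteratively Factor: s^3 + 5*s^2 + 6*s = (s)*(s^2 + 5*s + 6) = s*(s + 3)*(s + 2)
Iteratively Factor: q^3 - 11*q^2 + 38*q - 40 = (q - 2)*(q^2 - 9*q + 20) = (q - 4)*(q - 2)*(q - 5)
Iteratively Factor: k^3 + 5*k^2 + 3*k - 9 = (k + 3)*(k^2 + 2*k - 3) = (k + 3)^2*(k - 1)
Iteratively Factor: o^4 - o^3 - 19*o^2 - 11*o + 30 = (o + 3)*(o^3 - 4*o^2 - 7*o + 10) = (o - 5)*(o + 3)*(o^2 + o - 2) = (o - 5)*(o - 1)*(o + 3)*(o + 2)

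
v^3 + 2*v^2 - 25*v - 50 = (v - 5)*(v + 2)*(v + 5)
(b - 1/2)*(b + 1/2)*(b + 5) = b^3 + 5*b^2 - b/4 - 5/4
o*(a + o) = a*o + o^2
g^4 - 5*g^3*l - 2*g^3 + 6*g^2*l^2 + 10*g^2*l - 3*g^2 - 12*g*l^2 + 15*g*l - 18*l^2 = (g - 3)*(g + 1)*(g - 3*l)*(g - 2*l)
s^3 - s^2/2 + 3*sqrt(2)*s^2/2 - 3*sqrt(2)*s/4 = s*(s - 1/2)*(s + 3*sqrt(2)/2)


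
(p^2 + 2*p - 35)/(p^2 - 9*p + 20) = (p + 7)/(p - 4)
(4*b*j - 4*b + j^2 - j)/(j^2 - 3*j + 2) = (4*b + j)/(j - 2)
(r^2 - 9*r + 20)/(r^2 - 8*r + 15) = (r - 4)/(r - 3)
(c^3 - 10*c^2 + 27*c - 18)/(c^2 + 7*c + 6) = (c^3 - 10*c^2 + 27*c - 18)/(c^2 + 7*c + 6)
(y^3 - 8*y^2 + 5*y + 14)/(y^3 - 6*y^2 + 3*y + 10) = (y - 7)/(y - 5)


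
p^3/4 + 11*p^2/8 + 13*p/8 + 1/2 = (p/4 + 1)*(p + 1/2)*(p + 1)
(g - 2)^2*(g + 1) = g^3 - 3*g^2 + 4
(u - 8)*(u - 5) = u^2 - 13*u + 40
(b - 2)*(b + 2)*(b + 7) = b^3 + 7*b^2 - 4*b - 28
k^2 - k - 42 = (k - 7)*(k + 6)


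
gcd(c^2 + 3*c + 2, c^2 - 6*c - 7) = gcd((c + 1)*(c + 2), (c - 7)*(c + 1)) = c + 1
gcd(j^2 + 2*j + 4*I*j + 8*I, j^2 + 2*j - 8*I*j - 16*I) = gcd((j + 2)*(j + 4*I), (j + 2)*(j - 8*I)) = j + 2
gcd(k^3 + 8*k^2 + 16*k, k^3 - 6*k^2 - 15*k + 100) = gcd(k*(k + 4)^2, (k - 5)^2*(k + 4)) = k + 4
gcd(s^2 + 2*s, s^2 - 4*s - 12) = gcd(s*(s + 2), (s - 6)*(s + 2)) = s + 2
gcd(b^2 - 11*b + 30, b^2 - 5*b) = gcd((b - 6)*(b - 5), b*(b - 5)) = b - 5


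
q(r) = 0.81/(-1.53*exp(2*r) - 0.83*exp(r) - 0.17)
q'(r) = 0.81*(3.06*exp(2*r) + 0.83*exp(r))/(-1.53*exp(2*r) - 0.83*exp(r) - 0.17)^2 = (2.4786*exp(r) + 0.6723)*exp(r)/(1.53*exp(2*r) + 0.83*exp(r) + 0.17)^2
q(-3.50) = -4.12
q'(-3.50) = 0.58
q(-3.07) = -3.82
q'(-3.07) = 0.81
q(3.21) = -0.00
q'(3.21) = 0.00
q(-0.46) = -0.62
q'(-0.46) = 0.83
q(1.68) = -0.02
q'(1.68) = 0.03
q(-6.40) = -4.73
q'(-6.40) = 0.04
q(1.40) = -0.03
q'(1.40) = 0.05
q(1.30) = -0.03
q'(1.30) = 0.06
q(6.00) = 0.00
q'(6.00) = 0.00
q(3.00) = 0.00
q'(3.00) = 0.00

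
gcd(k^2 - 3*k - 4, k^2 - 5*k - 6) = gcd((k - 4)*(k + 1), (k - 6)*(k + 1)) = k + 1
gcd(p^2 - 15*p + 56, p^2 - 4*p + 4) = 1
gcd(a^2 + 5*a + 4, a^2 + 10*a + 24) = a + 4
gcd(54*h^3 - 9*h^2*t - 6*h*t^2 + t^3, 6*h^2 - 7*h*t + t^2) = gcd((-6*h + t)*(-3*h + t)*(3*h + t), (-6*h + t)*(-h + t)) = -6*h + t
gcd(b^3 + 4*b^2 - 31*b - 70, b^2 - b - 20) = b - 5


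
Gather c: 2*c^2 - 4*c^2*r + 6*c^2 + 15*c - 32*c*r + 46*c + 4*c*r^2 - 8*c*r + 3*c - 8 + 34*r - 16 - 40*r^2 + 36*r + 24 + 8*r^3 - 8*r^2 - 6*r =c^2*(8 - 4*r) + c*(4*r^2 - 40*r + 64) + 8*r^3 - 48*r^2 + 64*r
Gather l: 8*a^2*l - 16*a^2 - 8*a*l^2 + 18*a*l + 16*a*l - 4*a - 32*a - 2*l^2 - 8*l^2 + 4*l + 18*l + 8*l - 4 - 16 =-16*a^2 - 36*a + l^2*(-8*a - 10) + l*(8*a^2 + 34*a + 30) - 20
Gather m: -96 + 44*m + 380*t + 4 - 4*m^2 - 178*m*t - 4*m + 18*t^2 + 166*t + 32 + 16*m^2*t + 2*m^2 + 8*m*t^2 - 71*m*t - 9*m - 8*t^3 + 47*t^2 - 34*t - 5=m^2*(16*t - 2) + m*(8*t^2 - 249*t + 31) - 8*t^3 + 65*t^2 + 512*t - 65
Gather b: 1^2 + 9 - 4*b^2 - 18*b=-4*b^2 - 18*b + 10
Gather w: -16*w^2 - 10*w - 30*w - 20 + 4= -16*w^2 - 40*w - 16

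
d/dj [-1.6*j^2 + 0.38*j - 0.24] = 0.38 - 3.2*j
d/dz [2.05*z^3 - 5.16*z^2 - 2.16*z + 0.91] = 6.15*z^2 - 10.32*z - 2.16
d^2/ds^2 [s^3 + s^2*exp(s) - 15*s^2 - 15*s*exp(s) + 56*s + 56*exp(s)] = s^2*exp(s) - 11*s*exp(s) + 6*s + 28*exp(s) - 30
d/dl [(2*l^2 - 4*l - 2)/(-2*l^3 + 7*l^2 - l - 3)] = 2*(2*l^4 - 8*l^3 + 7*l^2 + 8*l + 5)/(4*l^6 - 28*l^5 + 53*l^4 - 2*l^3 - 41*l^2 + 6*l + 9)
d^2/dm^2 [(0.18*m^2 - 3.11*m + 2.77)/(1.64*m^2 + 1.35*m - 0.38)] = (4.44089209850063e-16*m^4 - 17.526352*m^3 + 45.374208*m^2 + 25.167768*m + 10.410302)/(4.410944*m^6 + 10.89288*m^5 + 5.900556*m^4 - 2.587545*m^3 - 1.367202*m^2 + 0.58482*m - 0.054872)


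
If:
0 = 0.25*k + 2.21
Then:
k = -8.84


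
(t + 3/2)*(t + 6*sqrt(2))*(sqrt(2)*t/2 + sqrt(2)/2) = sqrt(2)*t^3/2 + 5*sqrt(2)*t^2/4 + 6*t^2 + 3*sqrt(2)*t/4 + 15*t + 9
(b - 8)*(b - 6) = b^2 - 14*b + 48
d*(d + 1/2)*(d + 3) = d^3 + 7*d^2/2 + 3*d/2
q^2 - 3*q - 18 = (q - 6)*(q + 3)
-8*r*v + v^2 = v*(-8*r + v)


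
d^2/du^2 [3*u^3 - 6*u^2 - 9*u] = 18*u - 12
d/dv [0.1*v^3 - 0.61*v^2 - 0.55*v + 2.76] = 0.3*v^2 - 1.22*v - 0.55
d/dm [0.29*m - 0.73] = 0.290000000000000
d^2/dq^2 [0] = 0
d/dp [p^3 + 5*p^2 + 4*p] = 3*p^2 + 10*p + 4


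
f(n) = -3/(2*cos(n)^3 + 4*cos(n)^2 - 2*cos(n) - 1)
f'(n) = -3*(6*sin(n)*cos(n)^2 + 8*sin(n)*cos(n) - 2*sin(n))/(2*cos(n)^3 + 4*cos(n)^2 - 2*cos(n) - 1)^2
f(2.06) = -4.87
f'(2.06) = 30.99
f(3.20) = -1.00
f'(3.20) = -0.08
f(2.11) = -3.70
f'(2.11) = 17.73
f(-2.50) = -1.40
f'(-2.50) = -1.78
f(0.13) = -1.03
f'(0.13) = -0.55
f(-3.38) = -1.04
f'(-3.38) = 0.35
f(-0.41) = -1.45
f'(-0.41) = 2.89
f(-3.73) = -1.32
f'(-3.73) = 1.44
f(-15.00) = -1.54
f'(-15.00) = -2.37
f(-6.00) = -1.18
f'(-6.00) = -1.46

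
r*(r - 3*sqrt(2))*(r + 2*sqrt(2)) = r^3 - sqrt(2)*r^2 - 12*r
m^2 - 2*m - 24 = (m - 6)*(m + 4)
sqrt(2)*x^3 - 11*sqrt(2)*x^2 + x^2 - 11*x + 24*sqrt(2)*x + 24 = (x - 8)*(x - 3)*(sqrt(2)*x + 1)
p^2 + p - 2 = (p - 1)*(p + 2)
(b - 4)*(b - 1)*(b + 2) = b^3 - 3*b^2 - 6*b + 8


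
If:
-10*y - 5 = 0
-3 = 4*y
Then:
No Solution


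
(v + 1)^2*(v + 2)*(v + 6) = v^4 + 10*v^3 + 29*v^2 + 32*v + 12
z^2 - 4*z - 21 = (z - 7)*(z + 3)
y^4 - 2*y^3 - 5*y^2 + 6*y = y*(y - 3)*(y - 1)*(y + 2)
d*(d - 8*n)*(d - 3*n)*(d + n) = d^4 - 10*d^3*n + 13*d^2*n^2 + 24*d*n^3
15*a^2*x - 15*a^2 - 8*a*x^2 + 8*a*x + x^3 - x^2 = (-5*a + x)*(-3*a + x)*(x - 1)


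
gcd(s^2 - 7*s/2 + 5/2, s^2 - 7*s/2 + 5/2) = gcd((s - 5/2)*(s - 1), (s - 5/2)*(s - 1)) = s^2 - 7*s/2 + 5/2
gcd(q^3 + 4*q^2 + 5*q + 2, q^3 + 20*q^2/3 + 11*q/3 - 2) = q + 1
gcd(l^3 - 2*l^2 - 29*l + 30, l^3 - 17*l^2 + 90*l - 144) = l - 6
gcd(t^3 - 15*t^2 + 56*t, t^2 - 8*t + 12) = 1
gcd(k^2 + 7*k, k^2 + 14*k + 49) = k + 7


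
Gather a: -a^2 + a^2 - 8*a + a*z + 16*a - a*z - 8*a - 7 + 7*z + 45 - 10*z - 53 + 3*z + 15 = 0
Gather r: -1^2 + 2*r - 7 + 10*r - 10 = 12*r - 18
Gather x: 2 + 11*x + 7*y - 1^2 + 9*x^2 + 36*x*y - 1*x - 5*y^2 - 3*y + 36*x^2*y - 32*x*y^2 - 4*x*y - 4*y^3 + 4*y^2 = x^2*(36*y + 9) + x*(-32*y^2 + 32*y + 10) - 4*y^3 - y^2 + 4*y + 1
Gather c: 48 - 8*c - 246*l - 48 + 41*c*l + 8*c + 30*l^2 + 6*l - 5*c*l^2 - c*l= c*(-5*l^2 + 40*l) + 30*l^2 - 240*l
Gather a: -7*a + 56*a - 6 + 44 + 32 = 49*a + 70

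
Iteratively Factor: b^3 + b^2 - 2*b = (b - 1)*(b^2 + 2*b) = (b - 1)*(b + 2)*(b)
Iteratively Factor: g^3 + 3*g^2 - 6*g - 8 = (g + 4)*(g^2 - g - 2) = (g + 1)*(g + 4)*(g - 2)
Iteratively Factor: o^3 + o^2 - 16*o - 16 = (o + 4)*(o^2 - 3*o - 4) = (o - 4)*(o + 4)*(o + 1)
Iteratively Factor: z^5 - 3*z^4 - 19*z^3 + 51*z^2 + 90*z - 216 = (z + 3)*(z^4 - 6*z^3 - z^2 + 54*z - 72) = (z - 2)*(z + 3)*(z^3 - 4*z^2 - 9*z + 36) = (z - 4)*(z - 2)*(z + 3)*(z^2 - 9) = (z - 4)*(z - 2)*(z + 3)^2*(z - 3)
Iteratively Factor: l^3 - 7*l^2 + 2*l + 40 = (l + 2)*(l^2 - 9*l + 20) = (l - 4)*(l + 2)*(l - 5)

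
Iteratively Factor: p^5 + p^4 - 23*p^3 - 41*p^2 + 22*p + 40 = (p - 1)*(p^4 + 2*p^3 - 21*p^2 - 62*p - 40) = (p - 1)*(p + 4)*(p^3 - 2*p^2 - 13*p - 10) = (p - 1)*(p + 1)*(p + 4)*(p^2 - 3*p - 10) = (p - 5)*(p - 1)*(p + 1)*(p + 4)*(p + 2)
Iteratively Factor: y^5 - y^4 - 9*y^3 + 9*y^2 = (y)*(y^4 - y^3 - 9*y^2 + 9*y) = y*(y - 3)*(y^3 + 2*y^2 - 3*y) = y*(y - 3)*(y + 3)*(y^2 - y) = y*(y - 3)*(y - 1)*(y + 3)*(y)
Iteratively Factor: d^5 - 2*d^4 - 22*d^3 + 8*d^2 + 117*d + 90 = (d + 1)*(d^4 - 3*d^3 - 19*d^2 + 27*d + 90) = (d + 1)*(d + 3)*(d^3 - 6*d^2 - d + 30) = (d - 5)*(d + 1)*(d + 3)*(d^2 - d - 6) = (d - 5)*(d + 1)*(d + 2)*(d + 3)*(d - 3)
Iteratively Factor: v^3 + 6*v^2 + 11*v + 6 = (v + 3)*(v^2 + 3*v + 2) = (v + 2)*(v + 3)*(v + 1)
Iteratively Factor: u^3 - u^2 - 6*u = (u)*(u^2 - u - 6) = u*(u - 3)*(u + 2)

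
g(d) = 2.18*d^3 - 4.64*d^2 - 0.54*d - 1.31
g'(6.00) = 179.22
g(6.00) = 299.29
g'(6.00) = 179.22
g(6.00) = 299.29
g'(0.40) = -3.21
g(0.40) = -2.13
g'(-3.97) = 139.38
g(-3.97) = -208.70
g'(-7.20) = 405.31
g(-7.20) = -1051.64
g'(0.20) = -2.13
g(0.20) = -1.59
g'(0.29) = -2.68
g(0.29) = -1.80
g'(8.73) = 416.88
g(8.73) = 1090.79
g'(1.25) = -1.92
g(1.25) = -4.98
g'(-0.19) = 1.46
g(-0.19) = -1.39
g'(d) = 6.54*d^2 - 9.28*d - 0.54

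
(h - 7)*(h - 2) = h^2 - 9*h + 14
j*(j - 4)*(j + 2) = j^3 - 2*j^2 - 8*j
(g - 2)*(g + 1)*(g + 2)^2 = g^4 + 3*g^3 - 2*g^2 - 12*g - 8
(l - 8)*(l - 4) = l^2 - 12*l + 32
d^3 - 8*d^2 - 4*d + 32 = (d - 8)*(d - 2)*(d + 2)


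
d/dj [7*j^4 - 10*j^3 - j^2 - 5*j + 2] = 28*j^3 - 30*j^2 - 2*j - 5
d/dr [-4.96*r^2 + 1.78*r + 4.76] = 1.78 - 9.92*r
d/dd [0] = 0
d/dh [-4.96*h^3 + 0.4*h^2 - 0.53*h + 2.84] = -14.88*h^2 + 0.8*h - 0.53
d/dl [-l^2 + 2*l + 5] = 2 - 2*l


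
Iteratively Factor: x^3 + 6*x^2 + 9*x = (x)*(x^2 + 6*x + 9) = x*(x + 3)*(x + 3)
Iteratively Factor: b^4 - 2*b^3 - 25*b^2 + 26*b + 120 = (b + 4)*(b^3 - 6*b^2 - b + 30) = (b - 5)*(b + 4)*(b^2 - b - 6) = (b - 5)*(b + 2)*(b + 4)*(b - 3)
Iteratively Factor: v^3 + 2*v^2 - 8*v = (v)*(v^2 + 2*v - 8) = v*(v + 4)*(v - 2)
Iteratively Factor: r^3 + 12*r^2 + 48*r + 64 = (r + 4)*(r^2 + 8*r + 16) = (r + 4)^2*(r + 4)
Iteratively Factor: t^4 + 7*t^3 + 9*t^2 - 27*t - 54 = (t + 3)*(t^3 + 4*t^2 - 3*t - 18) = (t - 2)*(t + 3)*(t^2 + 6*t + 9) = (t - 2)*(t + 3)^2*(t + 3)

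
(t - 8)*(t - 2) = t^2 - 10*t + 16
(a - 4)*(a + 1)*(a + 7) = a^3 + 4*a^2 - 25*a - 28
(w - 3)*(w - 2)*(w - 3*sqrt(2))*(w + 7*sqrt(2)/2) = w^4 - 5*w^3 + sqrt(2)*w^3/2 - 15*w^2 - 5*sqrt(2)*w^2/2 + 3*sqrt(2)*w + 105*w - 126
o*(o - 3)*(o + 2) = o^3 - o^2 - 6*o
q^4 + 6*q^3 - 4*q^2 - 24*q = q*(q - 2)*(q + 2)*(q + 6)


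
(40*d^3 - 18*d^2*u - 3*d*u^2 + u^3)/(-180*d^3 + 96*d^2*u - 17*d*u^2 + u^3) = (-8*d^2 + 2*d*u + u^2)/(36*d^2 - 12*d*u + u^2)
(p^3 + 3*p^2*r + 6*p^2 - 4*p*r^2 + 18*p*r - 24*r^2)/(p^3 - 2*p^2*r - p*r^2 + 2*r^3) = (p^2 + 4*p*r + 6*p + 24*r)/(p^2 - p*r - 2*r^2)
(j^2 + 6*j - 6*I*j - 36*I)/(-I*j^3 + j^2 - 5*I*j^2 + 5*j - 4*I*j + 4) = (I*j^2 + 6*j*(1 + I) + 36)/(j^3 + j^2*(5 + I) + j*(4 + 5*I) + 4*I)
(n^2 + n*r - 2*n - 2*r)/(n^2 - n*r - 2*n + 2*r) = (-n - r)/(-n + r)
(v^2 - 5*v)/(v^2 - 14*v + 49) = v*(v - 5)/(v^2 - 14*v + 49)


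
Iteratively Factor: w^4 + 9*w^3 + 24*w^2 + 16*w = (w + 4)*(w^3 + 5*w^2 + 4*w) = w*(w + 4)*(w^2 + 5*w + 4) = w*(w + 1)*(w + 4)*(w + 4)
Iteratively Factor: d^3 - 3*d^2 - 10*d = (d)*(d^2 - 3*d - 10) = d*(d + 2)*(d - 5)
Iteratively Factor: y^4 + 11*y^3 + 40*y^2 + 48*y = (y + 4)*(y^3 + 7*y^2 + 12*y) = (y + 3)*(y + 4)*(y^2 + 4*y) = y*(y + 3)*(y + 4)*(y + 4)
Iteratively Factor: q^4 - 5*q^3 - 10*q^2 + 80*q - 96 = (q - 2)*(q^3 - 3*q^2 - 16*q + 48) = (q - 3)*(q - 2)*(q^2 - 16) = (q - 4)*(q - 3)*(q - 2)*(q + 4)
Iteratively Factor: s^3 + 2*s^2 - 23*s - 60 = (s + 4)*(s^2 - 2*s - 15) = (s + 3)*(s + 4)*(s - 5)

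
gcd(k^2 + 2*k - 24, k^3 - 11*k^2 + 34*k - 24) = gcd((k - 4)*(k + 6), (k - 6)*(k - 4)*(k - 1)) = k - 4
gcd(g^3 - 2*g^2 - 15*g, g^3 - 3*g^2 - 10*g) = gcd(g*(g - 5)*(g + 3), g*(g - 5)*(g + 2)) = g^2 - 5*g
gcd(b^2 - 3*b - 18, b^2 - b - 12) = b + 3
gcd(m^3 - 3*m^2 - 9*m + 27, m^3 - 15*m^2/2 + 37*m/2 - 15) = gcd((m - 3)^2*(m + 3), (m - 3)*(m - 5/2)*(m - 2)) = m - 3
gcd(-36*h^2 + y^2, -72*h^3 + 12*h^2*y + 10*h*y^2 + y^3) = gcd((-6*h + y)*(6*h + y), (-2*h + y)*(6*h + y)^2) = 6*h + y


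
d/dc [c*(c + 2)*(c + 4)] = 3*c^2 + 12*c + 8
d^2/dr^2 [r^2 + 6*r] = 2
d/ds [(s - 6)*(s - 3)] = 2*s - 9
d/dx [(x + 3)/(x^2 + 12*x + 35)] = (x^2 + 12*x - 2*(x + 3)*(x + 6) + 35)/(x^2 + 12*x + 35)^2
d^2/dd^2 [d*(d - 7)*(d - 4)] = 6*d - 22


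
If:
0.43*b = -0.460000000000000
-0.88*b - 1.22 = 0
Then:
No Solution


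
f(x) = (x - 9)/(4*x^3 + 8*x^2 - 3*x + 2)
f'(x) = (x - 9)*(-12*x^2 - 16*x + 3)/(4*x^3 + 8*x^2 - 3*x + 2)^2 + 1/(4*x^3 + 8*x^2 - 3*x + 2) = (4*x^3 + 8*x^2 - 3*x - (x - 9)*(12*x^2 + 16*x - 3) + 2)/(4*x^3 + 8*x^2 - 3*x + 2)^2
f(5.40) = -0.00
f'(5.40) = 0.00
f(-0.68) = -1.49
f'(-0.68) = -1.77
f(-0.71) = -1.44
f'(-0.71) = -1.63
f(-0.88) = -1.22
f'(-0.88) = -1.05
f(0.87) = -1.01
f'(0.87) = 2.62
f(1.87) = -0.14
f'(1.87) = 0.21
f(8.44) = -0.00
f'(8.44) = 0.00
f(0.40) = -3.68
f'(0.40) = 8.81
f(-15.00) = 0.00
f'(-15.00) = 0.00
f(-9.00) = 0.01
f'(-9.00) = 0.00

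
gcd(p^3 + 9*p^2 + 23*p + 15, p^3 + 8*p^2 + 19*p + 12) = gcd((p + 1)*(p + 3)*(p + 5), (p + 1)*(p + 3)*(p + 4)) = p^2 + 4*p + 3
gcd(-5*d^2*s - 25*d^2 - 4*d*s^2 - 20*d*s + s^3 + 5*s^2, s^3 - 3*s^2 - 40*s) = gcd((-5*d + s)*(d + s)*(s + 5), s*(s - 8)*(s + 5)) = s + 5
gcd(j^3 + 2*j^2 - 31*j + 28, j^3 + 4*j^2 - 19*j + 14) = j^2 + 6*j - 7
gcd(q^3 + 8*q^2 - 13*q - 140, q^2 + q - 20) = q^2 + q - 20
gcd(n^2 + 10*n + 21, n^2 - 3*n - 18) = n + 3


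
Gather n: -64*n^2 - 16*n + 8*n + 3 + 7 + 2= -64*n^2 - 8*n + 12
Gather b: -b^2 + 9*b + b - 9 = -b^2 + 10*b - 9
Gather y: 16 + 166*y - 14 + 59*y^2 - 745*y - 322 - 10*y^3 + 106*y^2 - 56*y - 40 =-10*y^3 + 165*y^2 - 635*y - 360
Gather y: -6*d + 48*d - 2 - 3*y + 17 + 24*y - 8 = 42*d + 21*y + 7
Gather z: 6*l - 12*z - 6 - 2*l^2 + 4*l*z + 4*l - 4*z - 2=-2*l^2 + 10*l + z*(4*l - 16) - 8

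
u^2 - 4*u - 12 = (u - 6)*(u + 2)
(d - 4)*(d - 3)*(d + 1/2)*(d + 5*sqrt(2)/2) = d^4 - 13*d^3/2 + 5*sqrt(2)*d^3/2 - 65*sqrt(2)*d^2/4 + 17*d^2/2 + 6*d + 85*sqrt(2)*d/4 + 15*sqrt(2)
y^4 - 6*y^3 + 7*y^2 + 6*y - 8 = (y - 4)*(y - 2)*(y - 1)*(y + 1)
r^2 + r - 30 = (r - 5)*(r + 6)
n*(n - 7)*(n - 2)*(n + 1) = n^4 - 8*n^3 + 5*n^2 + 14*n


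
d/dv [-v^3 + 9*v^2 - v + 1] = -3*v^2 + 18*v - 1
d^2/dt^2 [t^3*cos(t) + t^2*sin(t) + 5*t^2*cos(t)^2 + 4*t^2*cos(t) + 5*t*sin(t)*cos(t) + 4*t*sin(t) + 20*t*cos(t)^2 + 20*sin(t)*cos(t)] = -t^3*cos(t) - 7*t^2*sin(t) - 4*t^2*cos(t) - 10*t^2*cos(2*t) - 20*t*sin(t) - 30*t*sin(2*t) + 10*t*cos(t) - 40*t*cos(2*t) + 2*sin(t) - 80*sin(2*t) + 16*cos(t) + 15*cos(2*t) + 5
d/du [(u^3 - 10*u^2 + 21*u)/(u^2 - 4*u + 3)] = (u^2 - 2*u + 7)/(u^2 - 2*u + 1)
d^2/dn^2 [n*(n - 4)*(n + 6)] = 6*n + 4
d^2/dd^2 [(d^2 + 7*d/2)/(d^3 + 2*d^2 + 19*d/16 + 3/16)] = 16*(512*d^6 + 5376*d^5 + 8928*d^4 + 3152*d^3 - 2592*d^2 - 2016*d - 381)/(4096*d^9 + 24576*d^8 + 63744*d^7 + 93440*d^6 + 84912*d^5 + 49344*d^4 + 18235*d^3 + 4113*d^2 + 513*d + 27)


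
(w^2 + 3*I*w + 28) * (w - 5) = w^3 - 5*w^2 + 3*I*w^2 + 28*w - 15*I*w - 140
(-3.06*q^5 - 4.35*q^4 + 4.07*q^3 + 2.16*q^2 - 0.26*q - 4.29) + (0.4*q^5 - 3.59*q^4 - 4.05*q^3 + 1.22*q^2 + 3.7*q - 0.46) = -2.66*q^5 - 7.94*q^4 + 0.0200000000000005*q^3 + 3.38*q^2 + 3.44*q - 4.75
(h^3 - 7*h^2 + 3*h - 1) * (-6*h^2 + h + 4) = -6*h^5 + 43*h^4 - 21*h^3 - 19*h^2 + 11*h - 4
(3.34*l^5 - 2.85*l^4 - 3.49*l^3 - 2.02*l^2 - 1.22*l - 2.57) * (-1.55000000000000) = -5.177*l^5 + 4.4175*l^4 + 5.4095*l^3 + 3.131*l^2 + 1.891*l + 3.9835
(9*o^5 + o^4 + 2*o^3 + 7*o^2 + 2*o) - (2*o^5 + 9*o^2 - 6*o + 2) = 7*o^5 + o^4 + 2*o^3 - 2*o^2 + 8*o - 2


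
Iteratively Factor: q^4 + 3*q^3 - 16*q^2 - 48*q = (q - 4)*(q^3 + 7*q^2 + 12*q) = q*(q - 4)*(q^2 + 7*q + 12) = q*(q - 4)*(q + 4)*(q + 3)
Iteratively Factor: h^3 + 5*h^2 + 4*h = (h + 4)*(h^2 + h) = h*(h + 4)*(h + 1)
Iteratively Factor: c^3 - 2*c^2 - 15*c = (c + 3)*(c^2 - 5*c) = (c - 5)*(c + 3)*(c)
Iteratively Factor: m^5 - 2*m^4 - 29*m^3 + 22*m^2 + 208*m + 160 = (m + 4)*(m^4 - 6*m^3 - 5*m^2 + 42*m + 40) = (m + 1)*(m + 4)*(m^3 - 7*m^2 + 2*m + 40) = (m - 4)*(m + 1)*(m + 4)*(m^2 - 3*m - 10) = (m - 4)*(m + 1)*(m + 2)*(m + 4)*(m - 5)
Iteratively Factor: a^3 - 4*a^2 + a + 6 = (a + 1)*(a^2 - 5*a + 6) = (a - 2)*(a + 1)*(a - 3)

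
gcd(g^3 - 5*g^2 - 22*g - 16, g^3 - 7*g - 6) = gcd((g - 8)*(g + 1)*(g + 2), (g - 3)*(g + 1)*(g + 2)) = g^2 + 3*g + 2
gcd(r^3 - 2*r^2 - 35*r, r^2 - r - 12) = 1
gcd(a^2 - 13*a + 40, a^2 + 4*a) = 1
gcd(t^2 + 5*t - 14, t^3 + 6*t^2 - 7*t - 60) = 1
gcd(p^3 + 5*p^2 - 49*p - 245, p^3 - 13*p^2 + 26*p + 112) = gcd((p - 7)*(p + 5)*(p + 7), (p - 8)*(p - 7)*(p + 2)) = p - 7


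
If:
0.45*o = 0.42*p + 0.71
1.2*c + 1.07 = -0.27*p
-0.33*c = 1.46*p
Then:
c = -0.94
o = 1.78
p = 0.21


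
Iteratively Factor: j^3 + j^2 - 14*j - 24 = (j - 4)*(j^2 + 5*j + 6) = (j - 4)*(j + 2)*(j + 3)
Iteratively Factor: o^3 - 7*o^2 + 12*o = (o)*(o^2 - 7*o + 12) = o*(o - 3)*(o - 4)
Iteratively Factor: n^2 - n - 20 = (n - 5)*(n + 4)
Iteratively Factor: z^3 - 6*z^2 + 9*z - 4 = (z - 1)*(z^2 - 5*z + 4) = (z - 4)*(z - 1)*(z - 1)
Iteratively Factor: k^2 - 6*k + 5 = (k - 5)*(k - 1)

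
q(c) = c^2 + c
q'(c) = 2*c + 1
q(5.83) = 39.82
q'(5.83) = 12.66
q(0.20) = 0.24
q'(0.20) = 1.40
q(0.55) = 0.85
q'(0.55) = 2.10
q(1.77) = 4.90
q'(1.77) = 4.54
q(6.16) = 44.11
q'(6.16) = 13.32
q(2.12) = 6.61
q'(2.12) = 5.24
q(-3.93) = 11.51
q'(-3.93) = -6.86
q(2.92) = 11.45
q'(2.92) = 6.84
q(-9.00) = 72.00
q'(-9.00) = -17.00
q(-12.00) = 132.00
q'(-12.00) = -23.00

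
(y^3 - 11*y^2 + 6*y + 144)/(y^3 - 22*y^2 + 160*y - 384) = (y + 3)/(y - 8)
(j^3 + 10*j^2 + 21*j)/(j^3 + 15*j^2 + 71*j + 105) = j/(j + 5)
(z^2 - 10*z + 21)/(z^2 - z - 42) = (z - 3)/(z + 6)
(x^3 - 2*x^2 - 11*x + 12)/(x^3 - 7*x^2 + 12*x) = (x^2 + 2*x - 3)/(x*(x - 3))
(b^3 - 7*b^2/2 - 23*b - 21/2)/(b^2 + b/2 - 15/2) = (2*b^2 - 13*b - 7)/(2*b - 5)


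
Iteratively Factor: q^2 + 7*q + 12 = (q + 3)*(q + 4)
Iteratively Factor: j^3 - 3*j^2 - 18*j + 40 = (j + 4)*(j^2 - 7*j + 10) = (j - 2)*(j + 4)*(j - 5)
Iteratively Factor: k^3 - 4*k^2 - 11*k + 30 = (k + 3)*(k^2 - 7*k + 10) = (k - 5)*(k + 3)*(k - 2)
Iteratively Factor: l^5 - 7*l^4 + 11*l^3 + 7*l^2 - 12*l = (l - 4)*(l^4 - 3*l^3 - l^2 + 3*l) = (l - 4)*(l - 3)*(l^3 - l) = (l - 4)*(l - 3)*(l - 1)*(l^2 + l) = l*(l - 4)*(l - 3)*(l - 1)*(l + 1)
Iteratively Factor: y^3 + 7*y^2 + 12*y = (y + 3)*(y^2 + 4*y) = y*(y + 3)*(y + 4)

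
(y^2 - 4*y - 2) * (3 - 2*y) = -2*y^3 + 11*y^2 - 8*y - 6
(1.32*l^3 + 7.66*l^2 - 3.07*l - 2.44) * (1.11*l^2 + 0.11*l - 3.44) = 1.4652*l^5 + 8.6478*l^4 - 7.1059*l^3 - 29.3965*l^2 + 10.2924*l + 8.3936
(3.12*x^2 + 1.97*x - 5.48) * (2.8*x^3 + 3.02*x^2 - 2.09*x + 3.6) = 8.736*x^5 + 14.9384*x^4 - 15.9154*x^3 - 9.4349*x^2 + 18.5452*x - 19.728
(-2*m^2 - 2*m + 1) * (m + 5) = -2*m^3 - 12*m^2 - 9*m + 5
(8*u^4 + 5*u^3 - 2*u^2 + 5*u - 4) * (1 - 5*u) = -40*u^5 - 17*u^4 + 15*u^3 - 27*u^2 + 25*u - 4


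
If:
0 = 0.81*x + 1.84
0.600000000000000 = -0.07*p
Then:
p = -8.57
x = -2.27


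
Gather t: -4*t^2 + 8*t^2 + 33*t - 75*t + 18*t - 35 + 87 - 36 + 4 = 4*t^2 - 24*t + 20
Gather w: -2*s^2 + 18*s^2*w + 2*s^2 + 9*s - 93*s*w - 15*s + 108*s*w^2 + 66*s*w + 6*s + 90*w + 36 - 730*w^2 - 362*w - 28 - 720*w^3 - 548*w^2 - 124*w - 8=-720*w^3 + w^2*(108*s - 1278) + w*(18*s^2 - 27*s - 396)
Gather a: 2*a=2*a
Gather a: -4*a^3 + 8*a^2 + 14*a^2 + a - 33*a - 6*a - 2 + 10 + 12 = -4*a^3 + 22*a^2 - 38*a + 20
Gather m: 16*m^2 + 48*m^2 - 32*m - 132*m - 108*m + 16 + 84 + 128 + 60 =64*m^2 - 272*m + 288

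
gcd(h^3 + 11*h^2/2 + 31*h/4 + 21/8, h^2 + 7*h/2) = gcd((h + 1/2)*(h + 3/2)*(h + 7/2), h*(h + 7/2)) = h + 7/2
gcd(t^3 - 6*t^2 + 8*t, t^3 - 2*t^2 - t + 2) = t - 2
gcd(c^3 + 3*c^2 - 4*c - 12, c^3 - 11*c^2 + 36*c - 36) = c - 2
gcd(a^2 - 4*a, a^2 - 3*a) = a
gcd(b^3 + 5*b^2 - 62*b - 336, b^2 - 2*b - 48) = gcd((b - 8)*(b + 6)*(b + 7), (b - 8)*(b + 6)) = b^2 - 2*b - 48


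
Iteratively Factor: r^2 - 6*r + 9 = (r - 3)*(r - 3)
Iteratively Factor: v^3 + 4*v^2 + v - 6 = (v + 2)*(v^2 + 2*v - 3) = (v - 1)*(v + 2)*(v + 3)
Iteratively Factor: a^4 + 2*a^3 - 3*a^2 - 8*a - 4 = (a + 1)*(a^3 + a^2 - 4*a - 4) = (a - 2)*(a + 1)*(a^2 + 3*a + 2) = (a - 2)*(a + 1)^2*(a + 2)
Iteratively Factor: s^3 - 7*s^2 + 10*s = (s - 2)*(s^2 - 5*s) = (s - 5)*(s - 2)*(s)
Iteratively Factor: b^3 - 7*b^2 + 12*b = (b - 4)*(b^2 - 3*b) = b*(b - 4)*(b - 3)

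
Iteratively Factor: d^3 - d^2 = (d - 1)*(d^2) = d*(d - 1)*(d)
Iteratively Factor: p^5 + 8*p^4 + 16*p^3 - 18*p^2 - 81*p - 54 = (p + 3)*(p^4 + 5*p^3 + p^2 - 21*p - 18) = (p + 3)^2*(p^3 + 2*p^2 - 5*p - 6) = (p - 2)*(p + 3)^2*(p^2 + 4*p + 3) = (p - 2)*(p + 3)^3*(p + 1)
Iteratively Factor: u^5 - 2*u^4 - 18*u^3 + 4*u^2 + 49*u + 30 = (u + 3)*(u^4 - 5*u^3 - 3*u^2 + 13*u + 10) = (u + 1)*(u + 3)*(u^3 - 6*u^2 + 3*u + 10) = (u + 1)^2*(u + 3)*(u^2 - 7*u + 10) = (u - 5)*(u + 1)^2*(u + 3)*(u - 2)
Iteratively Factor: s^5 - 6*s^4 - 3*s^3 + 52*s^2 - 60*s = (s - 2)*(s^4 - 4*s^3 - 11*s^2 + 30*s) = (s - 2)^2*(s^3 - 2*s^2 - 15*s) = (s - 2)^2*(s + 3)*(s^2 - 5*s) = s*(s - 2)^2*(s + 3)*(s - 5)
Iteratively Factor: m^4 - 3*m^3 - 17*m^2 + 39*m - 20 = (m + 4)*(m^3 - 7*m^2 + 11*m - 5) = (m - 1)*(m + 4)*(m^2 - 6*m + 5) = (m - 5)*(m - 1)*(m + 4)*(m - 1)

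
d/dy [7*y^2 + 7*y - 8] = 14*y + 7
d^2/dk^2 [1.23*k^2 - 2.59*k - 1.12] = 2.46000000000000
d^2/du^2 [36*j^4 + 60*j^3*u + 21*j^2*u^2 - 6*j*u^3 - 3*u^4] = 42*j^2 - 36*j*u - 36*u^2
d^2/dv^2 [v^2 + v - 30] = 2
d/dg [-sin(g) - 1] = -cos(g)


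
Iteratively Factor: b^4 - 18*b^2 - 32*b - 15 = (b + 1)*(b^3 - b^2 - 17*b - 15) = (b + 1)*(b + 3)*(b^2 - 4*b - 5) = (b + 1)^2*(b + 3)*(b - 5)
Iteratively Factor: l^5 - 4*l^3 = (l + 2)*(l^4 - 2*l^3) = l*(l + 2)*(l^3 - 2*l^2) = l^2*(l + 2)*(l^2 - 2*l) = l^2*(l - 2)*(l + 2)*(l)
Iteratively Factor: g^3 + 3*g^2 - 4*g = (g)*(g^2 + 3*g - 4) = g*(g - 1)*(g + 4)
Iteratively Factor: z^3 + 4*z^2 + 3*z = (z)*(z^2 + 4*z + 3) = z*(z + 3)*(z + 1)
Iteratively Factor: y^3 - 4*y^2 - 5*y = (y)*(y^2 - 4*y - 5) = y*(y + 1)*(y - 5)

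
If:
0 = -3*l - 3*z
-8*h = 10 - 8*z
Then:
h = z - 5/4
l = -z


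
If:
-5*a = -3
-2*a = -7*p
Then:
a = 3/5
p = 6/35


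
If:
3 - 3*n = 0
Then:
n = 1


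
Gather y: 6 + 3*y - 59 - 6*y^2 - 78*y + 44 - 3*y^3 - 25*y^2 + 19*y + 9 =-3*y^3 - 31*y^2 - 56*y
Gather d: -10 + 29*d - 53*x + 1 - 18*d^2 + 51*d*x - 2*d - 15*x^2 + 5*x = -18*d^2 + d*(51*x + 27) - 15*x^2 - 48*x - 9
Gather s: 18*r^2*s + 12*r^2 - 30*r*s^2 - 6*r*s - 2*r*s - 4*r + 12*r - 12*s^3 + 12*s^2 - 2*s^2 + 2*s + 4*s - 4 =12*r^2 + 8*r - 12*s^3 + s^2*(10 - 30*r) + s*(18*r^2 - 8*r + 6) - 4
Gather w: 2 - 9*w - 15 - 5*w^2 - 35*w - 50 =-5*w^2 - 44*w - 63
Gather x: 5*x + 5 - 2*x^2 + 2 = -2*x^2 + 5*x + 7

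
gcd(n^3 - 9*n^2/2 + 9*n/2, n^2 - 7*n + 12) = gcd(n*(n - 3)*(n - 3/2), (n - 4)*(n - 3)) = n - 3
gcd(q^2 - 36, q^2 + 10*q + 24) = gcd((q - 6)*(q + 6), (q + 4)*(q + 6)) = q + 6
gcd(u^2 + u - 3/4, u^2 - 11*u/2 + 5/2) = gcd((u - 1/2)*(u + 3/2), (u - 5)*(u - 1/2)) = u - 1/2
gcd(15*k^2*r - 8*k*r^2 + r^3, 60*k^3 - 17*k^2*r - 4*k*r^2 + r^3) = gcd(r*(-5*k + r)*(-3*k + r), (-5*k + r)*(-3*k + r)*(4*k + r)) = 15*k^2 - 8*k*r + r^2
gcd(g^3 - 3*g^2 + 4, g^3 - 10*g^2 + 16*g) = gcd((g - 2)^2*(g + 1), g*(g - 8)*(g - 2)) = g - 2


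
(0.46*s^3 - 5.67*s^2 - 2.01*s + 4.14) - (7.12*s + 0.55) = 0.46*s^3 - 5.67*s^2 - 9.13*s + 3.59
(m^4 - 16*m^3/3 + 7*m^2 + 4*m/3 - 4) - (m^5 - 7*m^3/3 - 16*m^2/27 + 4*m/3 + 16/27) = -m^5 + m^4 - 3*m^3 + 205*m^2/27 - 124/27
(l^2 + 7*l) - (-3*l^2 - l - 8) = 4*l^2 + 8*l + 8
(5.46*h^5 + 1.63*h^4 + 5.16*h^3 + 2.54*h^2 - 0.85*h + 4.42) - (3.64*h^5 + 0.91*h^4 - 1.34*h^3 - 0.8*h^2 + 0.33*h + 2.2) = 1.82*h^5 + 0.72*h^4 + 6.5*h^3 + 3.34*h^2 - 1.18*h + 2.22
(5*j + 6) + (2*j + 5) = 7*j + 11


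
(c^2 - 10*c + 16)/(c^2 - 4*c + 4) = (c - 8)/(c - 2)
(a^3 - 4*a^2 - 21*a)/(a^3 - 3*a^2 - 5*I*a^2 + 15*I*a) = (a^2 - 4*a - 21)/(a^2 - 3*a - 5*I*a + 15*I)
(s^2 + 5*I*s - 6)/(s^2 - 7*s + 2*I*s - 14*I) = (s + 3*I)/(s - 7)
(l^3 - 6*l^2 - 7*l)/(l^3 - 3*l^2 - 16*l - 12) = l*(l - 7)/(l^2 - 4*l - 12)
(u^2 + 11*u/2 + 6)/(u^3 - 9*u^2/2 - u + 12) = (u + 4)/(u^2 - 6*u + 8)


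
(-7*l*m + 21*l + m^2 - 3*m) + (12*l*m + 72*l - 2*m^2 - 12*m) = 5*l*m + 93*l - m^2 - 15*m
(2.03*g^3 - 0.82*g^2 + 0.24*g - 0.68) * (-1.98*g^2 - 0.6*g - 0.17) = -4.0194*g^5 + 0.4056*g^4 - 0.3283*g^3 + 1.3418*g^2 + 0.3672*g + 0.1156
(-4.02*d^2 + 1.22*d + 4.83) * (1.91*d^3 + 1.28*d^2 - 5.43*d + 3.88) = -7.6782*d^5 - 2.8154*d^4 + 32.6155*d^3 - 16.0398*d^2 - 21.4933*d + 18.7404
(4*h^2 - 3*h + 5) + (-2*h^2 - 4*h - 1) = 2*h^2 - 7*h + 4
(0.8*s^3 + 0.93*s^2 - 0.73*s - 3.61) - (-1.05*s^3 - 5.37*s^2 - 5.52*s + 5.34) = 1.85*s^3 + 6.3*s^2 + 4.79*s - 8.95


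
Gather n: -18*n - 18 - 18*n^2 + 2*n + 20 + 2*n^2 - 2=-16*n^2 - 16*n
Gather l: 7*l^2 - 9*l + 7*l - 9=7*l^2 - 2*l - 9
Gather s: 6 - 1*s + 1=7 - s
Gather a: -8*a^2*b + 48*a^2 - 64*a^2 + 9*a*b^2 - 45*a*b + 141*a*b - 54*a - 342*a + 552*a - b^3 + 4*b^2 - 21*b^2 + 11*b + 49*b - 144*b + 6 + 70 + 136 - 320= a^2*(-8*b - 16) + a*(9*b^2 + 96*b + 156) - b^3 - 17*b^2 - 84*b - 108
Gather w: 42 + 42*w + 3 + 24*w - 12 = 66*w + 33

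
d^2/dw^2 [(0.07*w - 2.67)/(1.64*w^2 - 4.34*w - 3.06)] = ((9.3652 - 0.6888*w)*(-1.64*w^2 + 4.34*w + 3.06) - (0.07*w - 2.67)*(3.28*w - 4.34)*(6.56*w - 8.68))/(-1.64*w^2 + 4.34*w + 3.06)^3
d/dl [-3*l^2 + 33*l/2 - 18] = 33/2 - 6*l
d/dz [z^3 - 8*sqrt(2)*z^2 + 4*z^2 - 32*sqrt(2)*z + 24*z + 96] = 3*z^2 - 16*sqrt(2)*z + 8*z - 32*sqrt(2) + 24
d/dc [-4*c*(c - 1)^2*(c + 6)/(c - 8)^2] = 8*(-c^4 + 14*c^3 + 48*c^2 - 85*c + 24)/(c^3 - 24*c^2 + 192*c - 512)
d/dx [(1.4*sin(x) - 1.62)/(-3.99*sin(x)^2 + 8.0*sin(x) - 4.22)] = (5.586*sin(x)^2 - 12.9276*sin(x) + 7.052)*cos(x)/(15.9201*sin(x)^4 - 63.84*sin(x)^3 + 97.6756*sin(x)^2 - 67.52*sin(x) + 17.8084)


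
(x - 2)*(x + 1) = x^2 - x - 2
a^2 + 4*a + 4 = (a + 2)^2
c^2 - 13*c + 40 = (c - 8)*(c - 5)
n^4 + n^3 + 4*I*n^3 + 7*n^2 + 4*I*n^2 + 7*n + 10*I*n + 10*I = (n + 1)*(n - 2*I)*(n + I)*(n + 5*I)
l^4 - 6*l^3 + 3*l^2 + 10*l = l*(l - 5)*(l - 2)*(l + 1)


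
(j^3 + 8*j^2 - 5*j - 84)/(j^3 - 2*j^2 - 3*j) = (j^2 + 11*j + 28)/(j*(j + 1))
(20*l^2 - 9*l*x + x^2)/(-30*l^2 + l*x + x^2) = (-4*l + x)/(6*l + x)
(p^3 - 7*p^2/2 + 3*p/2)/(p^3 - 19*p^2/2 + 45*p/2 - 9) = p/(p - 6)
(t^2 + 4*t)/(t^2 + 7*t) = (t + 4)/(t + 7)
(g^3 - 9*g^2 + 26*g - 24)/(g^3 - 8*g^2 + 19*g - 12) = (g - 2)/(g - 1)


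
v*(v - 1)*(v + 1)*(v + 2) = v^4 + 2*v^3 - v^2 - 2*v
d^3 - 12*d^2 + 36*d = d*(d - 6)^2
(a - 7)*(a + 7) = a^2 - 49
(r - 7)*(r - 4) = r^2 - 11*r + 28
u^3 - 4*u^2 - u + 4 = (u - 4)*(u - 1)*(u + 1)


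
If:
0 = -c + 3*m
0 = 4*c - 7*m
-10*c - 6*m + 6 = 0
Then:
No Solution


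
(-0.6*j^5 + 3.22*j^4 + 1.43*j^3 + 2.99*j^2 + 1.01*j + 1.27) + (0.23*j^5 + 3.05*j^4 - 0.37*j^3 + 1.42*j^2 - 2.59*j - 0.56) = -0.37*j^5 + 6.27*j^4 + 1.06*j^3 + 4.41*j^2 - 1.58*j + 0.71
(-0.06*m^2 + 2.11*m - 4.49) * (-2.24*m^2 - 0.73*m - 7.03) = 0.1344*m^4 - 4.6826*m^3 + 8.9391*m^2 - 11.5556*m + 31.5647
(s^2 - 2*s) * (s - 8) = s^3 - 10*s^2 + 16*s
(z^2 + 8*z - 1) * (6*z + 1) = 6*z^3 + 49*z^2 + 2*z - 1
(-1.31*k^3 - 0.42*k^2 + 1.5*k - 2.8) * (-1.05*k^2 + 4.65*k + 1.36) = 1.3755*k^5 - 5.6505*k^4 - 5.3096*k^3 + 9.3438*k^2 - 10.98*k - 3.808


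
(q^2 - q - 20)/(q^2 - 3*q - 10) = (q + 4)/(q + 2)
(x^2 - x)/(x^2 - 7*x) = (x - 1)/(x - 7)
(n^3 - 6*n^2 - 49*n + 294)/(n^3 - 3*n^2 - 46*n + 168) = (n - 7)/(n - 4)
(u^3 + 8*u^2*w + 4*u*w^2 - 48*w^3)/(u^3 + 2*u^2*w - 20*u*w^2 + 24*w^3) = (u + 4*w)/(u - 2*w)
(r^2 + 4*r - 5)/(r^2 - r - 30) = (r - 1)/(r - 6)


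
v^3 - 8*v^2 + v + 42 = (v - 7)*(v - 3)*(v + 2)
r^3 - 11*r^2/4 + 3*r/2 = r*(r - 2)*(r - 3/4)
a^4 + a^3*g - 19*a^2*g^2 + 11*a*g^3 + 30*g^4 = (a - 3*g)*(a - 2*g)*(a + g)*(a + 5*g)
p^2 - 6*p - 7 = (p - 7)*(p + 1)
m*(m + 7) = m^2 + 7*m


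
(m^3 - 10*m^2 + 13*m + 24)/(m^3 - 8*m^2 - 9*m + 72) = (m + 1)/(m + 3)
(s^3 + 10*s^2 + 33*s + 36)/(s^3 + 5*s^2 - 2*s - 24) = (s + 3)/(s - 2)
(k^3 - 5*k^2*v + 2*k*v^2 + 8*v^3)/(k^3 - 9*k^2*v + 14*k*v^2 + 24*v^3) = (-k + 2*v)/(-k + 6*v)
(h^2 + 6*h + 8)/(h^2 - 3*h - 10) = (h + 4)/(h - 5)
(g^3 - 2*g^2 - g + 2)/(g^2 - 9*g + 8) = (g^2 - g - 2)/(g - 8)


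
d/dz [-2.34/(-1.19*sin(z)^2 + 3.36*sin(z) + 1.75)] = (7.8624 - 5.5692*sin(z))*cos(z)/(-1.19*sin(z)^2 + 3.36*sin(z) + 1.75)^2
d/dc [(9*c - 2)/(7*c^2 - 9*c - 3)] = (-63*c^2 + 28*c - 45)/(49*c^4 - 126*c^3 + 39*c^2 + 54*c + 9)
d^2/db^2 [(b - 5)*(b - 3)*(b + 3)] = 6*b - 10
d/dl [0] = 0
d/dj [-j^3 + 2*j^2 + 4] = j*(4 - 3*j)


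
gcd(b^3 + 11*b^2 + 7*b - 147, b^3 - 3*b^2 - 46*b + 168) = b + 7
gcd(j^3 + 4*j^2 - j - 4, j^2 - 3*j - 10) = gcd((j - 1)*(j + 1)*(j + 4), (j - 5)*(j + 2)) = 1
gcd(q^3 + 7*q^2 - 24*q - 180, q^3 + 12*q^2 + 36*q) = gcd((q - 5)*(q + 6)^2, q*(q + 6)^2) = q^2 + 12*q + 36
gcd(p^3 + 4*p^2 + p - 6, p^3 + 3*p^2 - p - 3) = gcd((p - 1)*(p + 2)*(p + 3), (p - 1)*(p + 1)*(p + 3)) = p^2 + 2*p - 3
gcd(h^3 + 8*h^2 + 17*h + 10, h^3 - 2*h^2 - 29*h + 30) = h + 5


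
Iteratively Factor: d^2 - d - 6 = (d + 2)*(d - 3)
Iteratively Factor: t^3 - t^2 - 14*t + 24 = (t - 2)*(t^2 + t - 12) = (t - 3)*(t - 2)*(t + 4)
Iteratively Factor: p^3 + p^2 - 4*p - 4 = (p + 1)*(p^2 - 4) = (p - 2)*(p + 1)*(p + 2)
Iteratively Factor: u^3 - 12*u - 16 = (u - 4)*(u^2 + 4*u + 4) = (u - 4)*(u + 2)*(u + 2)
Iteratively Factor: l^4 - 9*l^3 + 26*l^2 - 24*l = (l - 2)*(l^3 - 7*l^2 + 12*l) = l*(l - 2)*(l^2 - 7*l + 12) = l*(l - 4)*(l - 2)*(l - 3)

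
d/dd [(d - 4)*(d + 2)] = 2*d - 2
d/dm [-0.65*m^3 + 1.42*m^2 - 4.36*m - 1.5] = -1.95*m^2 + 2.84*m - 4.36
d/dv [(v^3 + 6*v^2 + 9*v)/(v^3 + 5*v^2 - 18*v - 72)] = (-v^2 - 48*v - 72)/(v^4 + 4*v^3 - 44*v^2 - 96*v + 576)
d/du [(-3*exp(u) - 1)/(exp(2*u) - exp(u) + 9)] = ((2*exp(u) - 1)*(3*exp(u) + 1) - 3*exp(2*u) + 3*exp(u) - 27)*exp(u)/(exp(2*u) - exp(u) + 9)^2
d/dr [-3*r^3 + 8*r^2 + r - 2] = -9*r^2 + 16*r + 1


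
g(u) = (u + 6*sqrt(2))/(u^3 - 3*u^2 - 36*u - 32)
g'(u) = (u + 6*sqrt(2))*(-3*u^2 + 6*u + 36)/(u^3 - 3*u^2 - 36*u - 32)^2 + 1/(u^3 - 3*u^2 - 36*u - 32) = (u^3 - 3*u^2 - 36*u + 3*(u + 6*sqrt(2))*(-u^2 + 2*u + 12) - 32)/(-u^3 + 3*u^2 + 36*u + 32)^2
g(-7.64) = 0.00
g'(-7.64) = 0.00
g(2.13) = -0.09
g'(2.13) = 0.02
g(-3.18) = 0.27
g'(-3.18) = -0.13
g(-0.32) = -0.39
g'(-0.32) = 0.59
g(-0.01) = -0.27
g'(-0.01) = 0.27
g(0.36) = -0.20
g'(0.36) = 0.14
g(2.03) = -0.10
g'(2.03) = 0.02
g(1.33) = -0.12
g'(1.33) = 0.04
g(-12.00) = 0.00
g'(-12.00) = 0.00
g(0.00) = -0.27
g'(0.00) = 0.27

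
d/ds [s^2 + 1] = 2*s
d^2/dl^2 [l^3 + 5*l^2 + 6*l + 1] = 6*l + 10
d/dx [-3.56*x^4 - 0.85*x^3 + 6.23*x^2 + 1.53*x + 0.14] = -14.24*x^3 - 2.55*x^2 + 12.46*x + 1.53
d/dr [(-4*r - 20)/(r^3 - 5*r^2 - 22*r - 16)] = 8*(r^3 + 5*r^2 - 25*r - 47)/(r^6 - 10*r^5 - 19*r^4 + 188*r^3 + 644*r^2 + 704*r + 256)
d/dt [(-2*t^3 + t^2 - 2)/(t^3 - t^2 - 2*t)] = (t^4 + 8*t^3 + 4*t^2 - 4*t - 4)/(t^2*(t^4 - 2*t^3 - 3*t^2 + 4*t + 4))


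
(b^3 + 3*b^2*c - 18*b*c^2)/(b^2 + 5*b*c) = (b^2 + 3*b*c - 18*c^2)/(b + 5*c)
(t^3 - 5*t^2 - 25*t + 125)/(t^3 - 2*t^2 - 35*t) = (t^2 - 10*t + 25)/(t*(t - 7))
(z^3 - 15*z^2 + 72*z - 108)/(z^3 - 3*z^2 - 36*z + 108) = (z - 6)/(z + 6)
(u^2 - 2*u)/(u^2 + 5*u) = (u - 2)/(u + 5)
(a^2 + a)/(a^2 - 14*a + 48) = a*(a + 1)/(a^2 - 14*a + 48)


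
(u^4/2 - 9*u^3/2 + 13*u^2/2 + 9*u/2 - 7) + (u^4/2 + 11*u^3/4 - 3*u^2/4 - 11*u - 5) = u^4 - 7*u^3/4 + 23*u^2/4 - 13*u/2 - 12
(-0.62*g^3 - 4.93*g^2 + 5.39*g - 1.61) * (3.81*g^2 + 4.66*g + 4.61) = -2.3622*g^5 - 21.6725*g^4 - 5.2961*g^3 - 3.744*g^2 + 17.3453*g - 7.4221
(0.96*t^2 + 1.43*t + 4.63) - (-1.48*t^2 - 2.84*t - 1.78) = 2.44*t^2 + 4.27*t + 6.41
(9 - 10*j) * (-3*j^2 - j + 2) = 30*j^3 - 17*j^2 - 29*j + 18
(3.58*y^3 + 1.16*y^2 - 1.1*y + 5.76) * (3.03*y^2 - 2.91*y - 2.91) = 10.8474*y^5 - 6.903*y^4 - 17.1264*y^3 + 17.2782*y^2 - 13.5606*y - 16.7616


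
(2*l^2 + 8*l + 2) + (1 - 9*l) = 2*l^2 - l + 3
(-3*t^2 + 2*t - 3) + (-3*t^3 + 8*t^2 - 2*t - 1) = -3*t^3 + 5*t^2 - 4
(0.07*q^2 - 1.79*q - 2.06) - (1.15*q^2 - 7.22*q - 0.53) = -1.08*q^2 + 5.43*q - 1.53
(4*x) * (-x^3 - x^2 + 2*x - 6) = -4*x^4 - 4*x^3 + 8*x^2 - 24*x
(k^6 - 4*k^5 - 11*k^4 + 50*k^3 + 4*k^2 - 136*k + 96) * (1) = k^6 - 4*k^5 - 11*k^4 + 50*k^3 + 4*k^2 - 136*k + 96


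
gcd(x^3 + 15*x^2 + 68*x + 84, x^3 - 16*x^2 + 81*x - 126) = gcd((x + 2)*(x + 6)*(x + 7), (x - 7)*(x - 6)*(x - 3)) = 1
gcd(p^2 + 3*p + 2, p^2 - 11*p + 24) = 1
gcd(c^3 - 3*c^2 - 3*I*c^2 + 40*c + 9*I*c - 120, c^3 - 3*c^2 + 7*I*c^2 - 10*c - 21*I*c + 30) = c^2 + c*(-3 + 5*I) - 15*I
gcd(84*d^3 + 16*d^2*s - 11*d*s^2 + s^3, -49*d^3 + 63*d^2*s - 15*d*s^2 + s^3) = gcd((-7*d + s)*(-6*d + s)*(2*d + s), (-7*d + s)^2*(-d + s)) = -7*d + s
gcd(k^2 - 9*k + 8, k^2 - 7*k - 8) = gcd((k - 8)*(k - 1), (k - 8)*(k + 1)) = k - 8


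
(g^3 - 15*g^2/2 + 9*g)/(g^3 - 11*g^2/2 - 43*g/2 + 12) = g*(2*g^2 - 15*g + 18)/(2*g^3 - 11*g^2 - 43*g + 24)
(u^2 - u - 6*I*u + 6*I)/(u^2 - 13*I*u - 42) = (u - 1)/(u - 7*I)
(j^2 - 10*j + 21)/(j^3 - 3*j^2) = (j - 7)/j^2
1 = 1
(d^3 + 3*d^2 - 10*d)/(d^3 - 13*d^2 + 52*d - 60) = d*(d + 5)/(d^2 - 11*d + 30)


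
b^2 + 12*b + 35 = (b + 5)*(b + 7)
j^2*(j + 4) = j^3 + 4*j^2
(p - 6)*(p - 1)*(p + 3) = p^3 - 4*p^2 - 15*p + 18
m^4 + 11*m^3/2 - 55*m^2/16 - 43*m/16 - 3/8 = (m - 1)*(m + 1/4)^2*(m + 6)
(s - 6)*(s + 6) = s^2 - 36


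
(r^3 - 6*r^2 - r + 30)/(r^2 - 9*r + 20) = (r^2 - r - 6)/(r - 4)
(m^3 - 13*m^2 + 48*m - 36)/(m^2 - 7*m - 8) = (-m^3 + 13*m^2 - 48*m + 36)/(-m^2 + 7*m + 8)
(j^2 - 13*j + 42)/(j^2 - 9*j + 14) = (j - 6)/(j - 2)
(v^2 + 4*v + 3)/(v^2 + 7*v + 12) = (v + 1)/(v + 4)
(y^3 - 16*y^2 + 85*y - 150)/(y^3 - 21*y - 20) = (y^2 - 11*y + 30)/(y^2 + 5*y + 4)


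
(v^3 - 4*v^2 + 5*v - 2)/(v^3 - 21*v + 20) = (v^2 - 3*v + 2)/(v^2 + v - 20)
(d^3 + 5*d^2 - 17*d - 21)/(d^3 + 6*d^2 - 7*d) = (d^2 - 2*d - 3)/(d*(d - 1))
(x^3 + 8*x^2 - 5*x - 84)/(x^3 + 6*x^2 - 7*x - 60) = (x + 7)/(x + 5)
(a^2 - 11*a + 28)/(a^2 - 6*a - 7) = (a - 4)/(a + 1)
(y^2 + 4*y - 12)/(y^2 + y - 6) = (y + 6)/(y + 3)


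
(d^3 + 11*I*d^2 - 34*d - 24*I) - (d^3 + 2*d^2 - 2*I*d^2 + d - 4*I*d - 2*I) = -2*d^2 + 13*I*d^2 - 35*d + 4*I*d - 22*I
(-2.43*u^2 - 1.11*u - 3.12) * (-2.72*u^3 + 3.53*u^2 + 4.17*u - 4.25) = 6.6096*u^5 - 5.5587*u^4 - 5.565*u^3 - 5.3148*u^2 - 8.2929*u + 13.26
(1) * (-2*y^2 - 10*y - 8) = -2*y^2 - 10*y - 8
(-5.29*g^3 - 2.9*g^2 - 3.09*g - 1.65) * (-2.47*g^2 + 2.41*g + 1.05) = 13.0663*g^5 - 5.5859*g^4 - 4.9112*g^3 - 6.4164*g^2 - 7.221*g - 1.7325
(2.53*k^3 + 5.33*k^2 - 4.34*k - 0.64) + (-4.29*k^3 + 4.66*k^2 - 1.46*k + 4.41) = -1.76*k^3 + 9.99*k^2 - 5.8*k + 3.77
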